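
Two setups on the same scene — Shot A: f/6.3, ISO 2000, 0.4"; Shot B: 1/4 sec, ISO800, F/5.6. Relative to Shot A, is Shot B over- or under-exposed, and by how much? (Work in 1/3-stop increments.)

1 2/3 stops darker

Aperture: f/6.3 → f/5.6 — 1/3 stop larger aperture (brighter).
Shutter speed: 0.4 → 0.3 → 1/4 — 2/3 stop faster (darker).
ISO: 2000 → 1600 → 1250 → 1000 → 800 — 1 1/3 stops lower (darker).
Net: +1/3 −2/3 −1 1/3 = −1 2/3 stops.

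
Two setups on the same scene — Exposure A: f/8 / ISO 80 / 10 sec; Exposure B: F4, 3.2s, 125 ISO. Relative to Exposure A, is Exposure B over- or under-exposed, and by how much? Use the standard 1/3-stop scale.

1 stop brighter

Aperture: f/8 → f/7.1 → f/6.3 → f/5.6 → f/5 → f/4.5 → f/4 — 2 stops wider (brighter).
Shutter speed: 10 → 8 → 6 → 5 → 4 → 3.2 — 1 2/3 stops shorter (darker).
ISO: 80 → 100 → 125 — 2/3 stop raised (brighter).
Net: +2 −1 2/3 +2/3 = +1 stop.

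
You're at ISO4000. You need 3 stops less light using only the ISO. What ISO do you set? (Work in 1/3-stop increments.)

ISO 500

ISO: 4000 → 3200 → 2500 → 2000 → 1600 → 1250 → 1000 → 800 → 640 → 500 — 3 stops lower (darker).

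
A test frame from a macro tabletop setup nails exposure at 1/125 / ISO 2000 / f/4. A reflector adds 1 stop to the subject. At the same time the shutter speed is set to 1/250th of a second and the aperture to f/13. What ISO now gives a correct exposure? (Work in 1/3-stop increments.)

Scene light: 1 stop brighter.
Shutter speed: 1/125 → 1/160 → 1/200 → 1/250 — 1 stop shorter (darker).
Aperture: f/4 → f/4.5 → f/5 → f/5.6 → f/6.3 → f/7.1 → f/8 → f/9 → f/10 → f/11 → f/13 — 3 1/3 stops narrower (darker).
Net so far: 3 1/3 stops darker. ISO: 2000 → 2500 → 3200 → 4000 → 5000 → 6400 → 8000 → 10000 → 12800 → 16000 → 20000.

ISO 20000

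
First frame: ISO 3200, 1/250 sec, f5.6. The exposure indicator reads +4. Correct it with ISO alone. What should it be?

Overexposed by 4 stops → need 4 stops darker.
ISO: 3200 → 1600 → 800 → 400 → 200.

ISO 200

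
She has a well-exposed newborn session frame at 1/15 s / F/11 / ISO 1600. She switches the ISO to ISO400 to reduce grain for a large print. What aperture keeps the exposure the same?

f/5.6

ISO: 1600 → 800 → 400 — 2 stops dropped (darker).
Need 2 stops brighter from the aperture: f/11 → f/8 → f/5.6.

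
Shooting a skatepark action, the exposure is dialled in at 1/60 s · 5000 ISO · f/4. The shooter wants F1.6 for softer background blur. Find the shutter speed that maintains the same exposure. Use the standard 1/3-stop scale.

1/400s

Aperture: f/4 → f/3.5 → f/3.2 → f/2.8 → f/2.5 → f/2.2 → f/2 → f/1.8 → f/1.6 — 2 2/3 stops wider (brighter).
Need 2 2/3 stops darker from the shutter speed: 1/60 → 1/80 → 1/100 → 1/125 → 1/160 → 1/200 → 1/250 → 1/320 → 1/400.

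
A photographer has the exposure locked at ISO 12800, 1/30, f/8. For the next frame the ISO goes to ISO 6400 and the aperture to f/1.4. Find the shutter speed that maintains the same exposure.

ISO: 12800 → 6400 — 1 stop dropped (darker).
Aperture: f/8 → f/5.6 → f/4 → f/2.8 → f/2 → f/1.4 — 5 stops opened up (brighter).
Net change so far: 4 stops brighter. Offset with the shutter speed: 1/30 → 1/60 → 1/125 → 1/250 → 1/500.

1/500s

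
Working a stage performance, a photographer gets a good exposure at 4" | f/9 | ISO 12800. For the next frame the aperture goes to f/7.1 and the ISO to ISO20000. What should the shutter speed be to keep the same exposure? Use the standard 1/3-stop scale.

Aperture: f/9 → f/8 → f/7.1 — 2/3 stop wider (brighter).
ISO: 12800 → 16000 → 20000 — 2/3 stop higher (brighter).
Net change so far: 1 1/3 stops brighter. Offset with the shutter speed: 4 → 3.2 → 2.5 → 2 → 1.6.

1.6 s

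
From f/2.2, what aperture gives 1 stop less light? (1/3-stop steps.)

Aperture: f/2.2 → f/2.5 → f/2.8 → f/3.2 — 1 stop smaller aperture (darker).

f/3.2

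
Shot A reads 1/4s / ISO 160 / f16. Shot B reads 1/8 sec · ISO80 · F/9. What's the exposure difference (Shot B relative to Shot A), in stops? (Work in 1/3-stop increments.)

Aperture: f/16 → f/14 → f/13 → f/11 → f/10 → f/9 — 1 2/3 stops wider (brighter).
Shutter speed: 1/4 → 1/5 → 1/6 → 1/8 — 1 stop faster (darker).
ISO: 160 → 125 → 100 → 80 — 1 stop lower (darker).
Net: +1 2/3 −1 −1 = −1/3 stops.

1/3 stop darker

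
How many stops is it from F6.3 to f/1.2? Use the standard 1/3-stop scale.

f/6.3 → f/5.6 → f/5 → f/4.5 → f/4 → f/3.5 → f/3.2 → f/2.8 → f/2.5 → f/2.2 → f/2 → f/1.8 → f/1.6 → f/1.4 → f/1.2 — count the steps: 14 third-stops = 4 2/3 stops.

4 2/3 stops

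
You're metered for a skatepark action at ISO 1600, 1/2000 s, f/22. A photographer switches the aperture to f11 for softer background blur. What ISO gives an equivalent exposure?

ISO 400

Aperture: f/22 → f/16 → f/11 — 2 stops larger aperture (brighter).
Need 2 stops darker from the ISO: 1600 → 800 → 400.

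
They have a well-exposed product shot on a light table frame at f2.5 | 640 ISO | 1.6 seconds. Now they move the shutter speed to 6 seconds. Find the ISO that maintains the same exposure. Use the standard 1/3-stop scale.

Shutter speed: 1.6 → 2 → 2.5 → 3.2 → 4 → 5 → 6 — 2 stops slower (brighter).
Need 2 stops darker from the ISO: 640 → 500 → 400 → 320 → 250 → 200 → 160.

ISO 160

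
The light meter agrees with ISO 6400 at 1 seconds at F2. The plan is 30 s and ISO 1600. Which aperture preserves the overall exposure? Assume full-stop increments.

Shutter speed: 1 → 2 → 4 → 8 → 15 → 30 — 5 stops longer (brighter).
ISO: 6400 → 3200 → 1600 — 2 stops dropped (darker).
Net change so far: 3 stops brighter. Offset with the aperture: f/2 → f/2.8 → f/4 → f/5.6.

f/5.6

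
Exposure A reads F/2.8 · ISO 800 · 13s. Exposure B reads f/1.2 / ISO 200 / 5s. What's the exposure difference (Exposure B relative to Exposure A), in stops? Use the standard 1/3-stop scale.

Aperture: f/2.8 → f/2.5 → f/2.2 → f/2 → f/1.8 → f/1.6 → f/1.4 → f/1.2 — 2 1/3 stops larger aperture (brighter).
Shutter speed: 13 → 10 → 8 → 6 → 5 — 1 1/3 stops faster (darker).
ISO: 800 → 640 → 500 → 400 → 320 → 250 → 200 — 2 stops lower (darker).
Net: +2 1/3 −1 1/3 −2 = −1 stop.

1 stop darker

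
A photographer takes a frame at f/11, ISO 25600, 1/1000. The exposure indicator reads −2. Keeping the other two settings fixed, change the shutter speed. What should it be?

1/250s

Underexposed by 2 stops → need 2 stops brighter.
Shutter speed: 1/1000 → 1/500 → 1/250.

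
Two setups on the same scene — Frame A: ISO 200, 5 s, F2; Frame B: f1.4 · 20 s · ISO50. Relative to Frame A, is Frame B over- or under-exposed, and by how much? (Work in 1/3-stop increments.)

1 stop brighter

Aperture: f/2 → f/1.8 → f/1.6 → f/1.4 — 1 stop opened up (brighter).
Shutter speed: 5 → 6 → 8 → 10 → 13 → 15 → 20 — 2 stops slower (brighter).
ISO: 200 → 160 → 125 → 100 → 80 → 64 → 50 — 2 stops dropped (darker).
Net: +1 +2 −2 = +1 stop.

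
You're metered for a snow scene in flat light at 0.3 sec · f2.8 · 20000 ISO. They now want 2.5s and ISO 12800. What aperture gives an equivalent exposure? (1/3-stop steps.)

f/6.3

Shutter speed: 0.3 → 0.4 → 0.5 → 0.6 → 0.8 → 1 → 1.3 → 1.6 → 2 → 2.5 — 3 stops slower (brighter).
ISO: 20000 → 16000 → 12800 — 2/3 stop dropped (darker).
Net change so far: 2 1/3 stops brighter. Offset with the aperture: f/2.8 → f/3.2 → f/3.5 → f/4 → f/4.5 → f/5 → f/5.6 → f/6.3.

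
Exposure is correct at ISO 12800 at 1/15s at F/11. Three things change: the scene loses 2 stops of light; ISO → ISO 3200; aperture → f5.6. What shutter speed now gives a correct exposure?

Scene light: 2 stops darker.
ISO: 12800 → 6400 → 3200 — 2 stops lower (darker).
Aperture: f/11 → f/8 → f/5.6 — 2 stops opened up (brighter).
Net so far: 2 stops darker. Shutter speed: 1/15 → 1/8 → 1/4.

1/4s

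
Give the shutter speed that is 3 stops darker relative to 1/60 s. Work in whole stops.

Shutter speed: 1/60 → 1/125 → 1/250 → 1/500 — 3 stops shorter (darker).

1/500s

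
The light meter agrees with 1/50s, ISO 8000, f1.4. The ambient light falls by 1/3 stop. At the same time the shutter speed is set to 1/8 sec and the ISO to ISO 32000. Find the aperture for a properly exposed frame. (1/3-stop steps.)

f/6.3

Scene light: 1/3 stop darker.
Shutter speed: 1/50 → 1/40 → 1/30 → 1/25 → 1/20 → 1/15 → 1/13 → 1/10 → 1/8 — 2 2/3 stops longer (brighter).
ISO: 8000 → 10000 → 12800 → 16000 → 20000 → 25600 → 32000 — 2 stops raised (brighter).
Net so far: 4 1/3 stops brighter. Aperture: f/1.4 → f/1.6 → f/1.8 → f/2 → f/2.2 → f/2.5 → f/2.8 → f/3.2 → f/3.5 → f/4 → f/4.5 → f/5 → f/5.6 → f/6.3.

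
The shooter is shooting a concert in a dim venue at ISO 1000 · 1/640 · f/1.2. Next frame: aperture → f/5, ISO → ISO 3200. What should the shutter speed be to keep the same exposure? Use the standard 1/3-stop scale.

Aperture: f/1.2 → f/1.4 → f/1.6 → f/1.8 → f/2 → f/2.2 → f/2.5 → f/2.8 → f/3.2 → f/3.5 → f/4 → f/4.5 → f/5 — 4 stops narrower (darker).
ISO: 1000 → 1250 → 1600 → 2000 → 2500 → 3200 — 1 2/3 stops higher (brighter).
Net change so far: 2 1/3 stops darker. Offset with the shutter speed: 1/640 → 1/500 → 1/400 → 1/320 → 1/250 → 1/200 → 1/160 → 1/125.

1/125s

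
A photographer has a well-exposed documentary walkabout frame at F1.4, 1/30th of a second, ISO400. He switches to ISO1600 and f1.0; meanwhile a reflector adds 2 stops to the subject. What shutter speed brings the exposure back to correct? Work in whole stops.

Scene light: 2 stops brighter.
ISO: 400 → 800 → 1600 — 2 stops higher (brighter).
Aperture: f/1.4 → f/1.0 — 1 stop opened up (brighter).
Net so far: 5 stops brighter. Shutter speed: 1/30 → 1/60 → 1/125 → 1/250 → 1/500 → 1/1000.

1/1000s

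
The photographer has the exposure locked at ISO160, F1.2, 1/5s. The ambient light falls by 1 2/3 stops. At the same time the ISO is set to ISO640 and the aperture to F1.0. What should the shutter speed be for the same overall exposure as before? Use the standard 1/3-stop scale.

1/10s

Scene light: 1 2/3 stops darker.
ISO: 160 → 200 → 250 → 320 → 400 → 500 → 640 — 2 stops raised (brighter).
Aperture: f/1.2 → f/1.1 → f/1.0 — 2/3 stop opened up (brighter).
Net so far: 1 stop brighter. Shutter speed: 1/5 → 1/6 → 1/8 → 1/10.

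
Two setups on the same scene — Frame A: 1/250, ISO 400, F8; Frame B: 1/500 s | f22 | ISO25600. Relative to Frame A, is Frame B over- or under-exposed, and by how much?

Aperture: f/8 → f/11 → f/16 → f/22 — 3 stops narrower (darker).
Shutter speed: 1/250 → 1/500 — 1 stop faster (darker).
ISO: 400 → 800 → 1600 → 3200 → 6400 → 12800 → 25600 — 6 stops higher (brighter).
Net: −3 −1 +6 = +2 stops.

2 stops brighter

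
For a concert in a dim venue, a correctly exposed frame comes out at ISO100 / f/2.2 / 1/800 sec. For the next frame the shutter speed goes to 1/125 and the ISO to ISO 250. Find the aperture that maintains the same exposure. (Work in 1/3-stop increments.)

f/9

Shutter speed: 1/800 → 1/640 → 1/500 → 1/400 → 1/320 → 1/250 → 1/200 → 1/160 → 1/125 — 2 2/3 stops slower (brighter).
ISO: 100 → 125 → 160 → 200 → 250 — 1 1/3 stops higher (brighter).
Net change so far: 4 stops brighter. Offset with the aperture: f/2.2 → f/2.5 → f/2.8 → f/3.2 → f/3.5 → f/4 → f/4.5 → f/5 → f/5.6 → f/6.3 → f/7.1 → f/8 → f/9.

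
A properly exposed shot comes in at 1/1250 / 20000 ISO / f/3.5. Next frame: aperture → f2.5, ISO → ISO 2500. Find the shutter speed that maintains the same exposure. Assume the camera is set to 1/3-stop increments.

Aperture: f/3.5 → f/3.2 → f/2.8 → f/2.5 — 1 stop larger aperture (brighter).
ISO: 20000 → 16000 → 12800 → 10000 → 8000 → 6400 → 5000 → 4000 → 3200 → 2500 — 3 stops lower (darker).
Net change so far: 2 stops darker. Offset with the shutter speed: 1/1250 → 1/1000 → 1/800 → 1/640 → 1/500 → 1/400 → 1/320.

1/320s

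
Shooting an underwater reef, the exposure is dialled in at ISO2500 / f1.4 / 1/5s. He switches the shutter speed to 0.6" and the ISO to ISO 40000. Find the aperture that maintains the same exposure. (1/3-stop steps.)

Shutter speed: 1/5 → 1/4 → 0.3 → 0.4 → 0.5 → 0.6 — 1 2/3 stops slower (brighter).
ISO: 2500 → 3200 → 4000 → 5000 → 6400 → 8000 → 10000 → 12800 → 16000 → 20000 → 25600 → 32000 → 40000 — 4 stops higher (brighter).
Net change so far: 5 2/3 stops brighter. Offset with the aperture: f/1.4 → f/1.6 → f/1.8 → f/2 → f/2.2 → f/2.5 → f/2.8 → f/3.2 → f/3.5 → f/4 → f/4.5 → f/5 → f/5.6 → f/6.3 → f/7.1 → f/8 → f/9 → f/10.

f/10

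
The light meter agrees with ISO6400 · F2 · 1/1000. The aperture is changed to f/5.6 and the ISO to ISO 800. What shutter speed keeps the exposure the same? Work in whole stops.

1/15s

Aperture: f/2 → f/2.8 → f/4 → f/5.6 — 3 stops smaller aperture (darker).
ISO: 6400 → 3200 → 1600 → 800 — 3 stops dropped (darker).
Net change so far: 6 stops darker. Offset with the shutter speed: 1/1000 → 1/500 → 1/250 → 1/125 → 1/60 → 1/30 → 1/15.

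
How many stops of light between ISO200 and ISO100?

200 → 100 — count the steps: 1 stop.

1 stop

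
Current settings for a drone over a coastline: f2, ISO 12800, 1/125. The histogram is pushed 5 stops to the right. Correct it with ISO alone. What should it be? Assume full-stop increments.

Overexposed by 5 stops → need 5 stops darker.
ISO: 12800 → 6400 → 3200 → 1600 → 800 → 400.

ISO 400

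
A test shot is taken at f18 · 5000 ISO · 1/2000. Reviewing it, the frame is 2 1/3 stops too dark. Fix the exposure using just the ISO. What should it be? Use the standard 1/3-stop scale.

Underexposed by 2 1/3 stops → need 2 1/3 stops brighter.
ISO: 5000 → 6400 → 8000 → 10000 → 12800 → 16000 → 20000 → 25600.

ISO 25600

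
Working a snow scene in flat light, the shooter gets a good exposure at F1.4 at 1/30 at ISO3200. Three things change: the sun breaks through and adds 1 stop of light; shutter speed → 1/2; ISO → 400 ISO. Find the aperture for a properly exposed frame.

f/2.8

Scene light: 1 stop brighter.
Shutter speed: 1/30 → 1/15 → 1/8 → 1/4 → 1/2 — 4 stops slower (brighter).
ISO: 3200 → 1600 → 800 → 400 — 3 stops dropped (darker).
Net so far: 2 stops brighter. Aperture: f/1.4 → f/2 → f/2.8.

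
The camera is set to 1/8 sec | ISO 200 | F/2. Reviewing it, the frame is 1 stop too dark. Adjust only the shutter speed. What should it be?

Underexposed by 1 stop → need 1 stop brighter.
Shutter speed: 1/8 → 1/4.

1/4s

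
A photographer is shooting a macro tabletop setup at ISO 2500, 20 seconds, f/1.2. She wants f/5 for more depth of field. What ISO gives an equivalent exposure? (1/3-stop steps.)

Aperture: f/1.2 → f/1.4 → f/1.6 → f/1.8 → f/2 → f/2.2 → f/2.5 → f/2.8 → f/3.2 → f/3.5 → f/4 → f/4.5 → f/5 — 4 stops narrower (darker).
Need 4 stops brighter from the ISO: 2500 → 3200 → 4000 → 5000 → 6400 → 8000 → 10000 → 12800 → 16000 → 20000 → 25600 → 32000 → 40000.

ISO 40000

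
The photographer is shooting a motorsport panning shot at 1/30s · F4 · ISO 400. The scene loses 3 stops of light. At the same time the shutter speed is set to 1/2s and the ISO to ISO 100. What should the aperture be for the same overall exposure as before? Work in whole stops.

f/2.8

Scene light: 3 stops darker.
Shutter speed: 1/30 → 1/15 → 1/8 → 1/4 → 1/2 — 4 stops slower (brighter).
ISO: 400 → 200 → 100 — 2 stops lower (darker).
Net so far: 1 stop darker. Aperture: f/4 → f/2.8.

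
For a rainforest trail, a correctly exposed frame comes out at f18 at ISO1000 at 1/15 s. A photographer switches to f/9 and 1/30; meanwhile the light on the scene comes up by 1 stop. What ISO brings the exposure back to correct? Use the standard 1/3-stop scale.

ISO 250

Scene light: 1 stop brighter.
Aperture: f/18 → f/16 → f/14 → f/13 → f/11 → f/10 → f/9 — 2 stops larger aperture (brighter).
Shutter speed: 1/15 → 1/20 → 1/25 → 1/30 — 1 stop shorter (darker).
Net so far: 2 stops brighter. ISO: 1000 → 800 → 640 → 500 → 400 → 320 → 250.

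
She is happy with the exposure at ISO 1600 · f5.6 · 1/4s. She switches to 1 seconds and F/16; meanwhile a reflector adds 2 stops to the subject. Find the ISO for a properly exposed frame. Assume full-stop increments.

Scene light: 2 stops brighter.
Shutter speed: 1/4 → 1/2 → 1 — 2 stops slower (brighter).
Aperture: f/5.6 → f/8 → f/11 → f/16 — 3 stops narrower (darker).
Net so far: 1 stop brighter. ISO: 1600 → 800.

ISO 800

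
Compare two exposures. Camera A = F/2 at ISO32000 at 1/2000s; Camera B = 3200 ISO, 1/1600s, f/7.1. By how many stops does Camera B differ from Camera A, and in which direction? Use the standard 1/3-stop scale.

6 2/3 stops darker

Aperture: f/2 → f/2.2 → f/2.5 → f/2.8 → f/3.2 → f/3.5 → f/4 → f/4.5 → f/5 → f/5.6 → f/6.3 → f/7.1 — 3 2/3 stops stopped down (darker).
Shutter speed: 1/2000 → 1/1600 — 1/3 stop slower (brighter).
ISO: 32000 → 25600 → 20000 → 16000 → 12800 → 10000 → 8000 → 6400 → 5000 → 4000 → 3200 — 3 1/3 stops dropped (darker).
Net: −3 2/3 +1/3 −3 1/3 = −6 2/3 stops.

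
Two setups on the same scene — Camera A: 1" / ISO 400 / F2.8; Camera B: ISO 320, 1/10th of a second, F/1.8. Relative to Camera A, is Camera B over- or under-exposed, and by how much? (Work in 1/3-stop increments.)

Aperture: f/2.8 → f/2.5 → f/2.2 → f/2 → f/1.8 — 1 1/3 stops wider (brighter).
Shutter speed: 1 → 0.8 → 0.6 → 0.5 → 0.4 → 0.3 → 1/4 → 1/5 → 1/6 → 1/8 → 1/10 — 3 1/3 stops faster (darker).
ISO: 400 → 320 — 1/3 stop lower (darker).
Net: +1 1/3 −3 1/3 −1/3 = −2 1/3 stops.

2 1/3 stops darker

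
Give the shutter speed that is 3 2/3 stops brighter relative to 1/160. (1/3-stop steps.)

1/13s

Shutter speed: 1/160 → 1/125 → 1/100 → 1/80 → 1/60 → 1/50 → 1/40 → 1/30 → 1/25 → 1/20 → 1/15 → 1/13 — 3 2/3 stops longer (brighter).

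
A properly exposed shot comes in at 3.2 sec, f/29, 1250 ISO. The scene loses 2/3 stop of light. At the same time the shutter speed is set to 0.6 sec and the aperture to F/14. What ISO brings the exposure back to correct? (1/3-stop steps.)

Scene light: 2/3 stop darker.
Shutter speed: 3.2 → 2.5 → 2 → 1.6 → 1.3 → 1 → 0.8 → 0.6 — 2 1/3 stops shorter (darker).
Aperture: f/29 → f/25 → f/22 → f/20 → f/18 → f/16 → f/14 — 2 stops opened up (brighter).
Net so far: 1 stop darker. ISO: 1250 → 1600 → 2000 → 2500.

ISO 2500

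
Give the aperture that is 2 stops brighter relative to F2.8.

f/1.4

Aperture: f/2.8 → f/2 → f/1.4 — 2 stops opened up (brighter).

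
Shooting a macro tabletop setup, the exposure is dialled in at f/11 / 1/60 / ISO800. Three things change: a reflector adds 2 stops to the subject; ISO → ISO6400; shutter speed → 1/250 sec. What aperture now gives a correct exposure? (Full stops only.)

Scene light: 2 stops brighter.
ISO: 800 → 1600 → 3200 → 6400 — 3 stops higher (brighter).
Shutter speed: 1/60 → 1/125 → 1/250 — 2 stops faster (darker).
Net so far: 3 stops brighter. Aperture: f/11 → f/16 → f/22 → f/32.

f/32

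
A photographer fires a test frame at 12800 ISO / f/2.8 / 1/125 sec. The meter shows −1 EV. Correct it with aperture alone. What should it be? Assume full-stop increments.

f/2

Underexposed by 1 stop → need 1 stop brighter.
Aperture: f/2.8 → f/2.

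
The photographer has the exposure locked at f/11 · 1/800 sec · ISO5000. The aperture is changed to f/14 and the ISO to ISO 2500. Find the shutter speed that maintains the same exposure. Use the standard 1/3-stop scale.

Aperture: f/11 → f/13 → f/14 — 2/3 stop smaller aperture (darker).
ISO: 5000 → 4000 → 3200 → 2500 — 1 stop dropped (darker).
Net change so far: 1 2/3 stops darker. Offset with the shutter speed: 1/800 → 1/640 → 1/500 → 1/400 → 1/320 → 1/250.

1/250s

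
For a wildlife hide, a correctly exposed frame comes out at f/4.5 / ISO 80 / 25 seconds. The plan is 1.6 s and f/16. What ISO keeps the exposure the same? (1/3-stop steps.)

ISO 16000

Shutter speed: 25 → 20 → 15 → 13 → 10 → 8 → 6 → 5 → 4 → 3.2 → 2.5 → 2 → 1.6 — 4 stops faster (darker).
Aperture: f/4.5 → f/5 → f/5.6 → f/6.3 → f/7.1 → f/8 → f/9 → f/10 → f/11 → f/13 → f/14 → f/16 — 3 2/3 stops stopped down (darker).
Net change so far: 7 2/3 stops darker. Offset with the ISO: 80 → 100 → 125 → 160 → 200 → 250 → 320 → 400 → 500 → 640 → 800 → 1000 → 1250 → 1600 → 2000 → 2500 → 3200 → 4000 → 5000 → 6400 → 8000 → 10000 → 12800 → 16000.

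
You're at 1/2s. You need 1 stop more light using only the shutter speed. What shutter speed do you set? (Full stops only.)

Shutter speed: 1/2 → 1 — 1 stop slower (brighter).

1 s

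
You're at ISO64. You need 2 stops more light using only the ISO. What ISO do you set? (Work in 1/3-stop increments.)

ISO: 64 → 80 → 100 → 125 → 160 → 200 → 250 — 2 stops higher (brighter).

ISO 250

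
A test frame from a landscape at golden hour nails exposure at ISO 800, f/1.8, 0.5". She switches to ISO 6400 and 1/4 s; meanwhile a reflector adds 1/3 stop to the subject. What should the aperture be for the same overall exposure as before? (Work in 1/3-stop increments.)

Scene light: 1/3 stop brighter.
ISO: 800 → 1000 → 1250 → 1600 → 2000 → 2500 → 3200 → 4000 → 5000 → 6400 — 3 stops higher (brighter).
Shutter speed: 0.5 → 0.4 → 0.3 → 1/4 — 1 stop faster (darker).
Net so far: 2 1/3 stops brighter. Aperture: f/1.8 → f/2 → f/2.2 → f/2.5 → f/2.8 → f/3.2 → f/3.5 → f/4.

f/4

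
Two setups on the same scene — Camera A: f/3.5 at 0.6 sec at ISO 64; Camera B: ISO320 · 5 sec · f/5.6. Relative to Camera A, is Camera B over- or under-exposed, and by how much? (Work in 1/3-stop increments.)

4 stops brighter

Aperture: f/3.5 → f/4 → f/4.5 → f/5 → f/5.6 — 1 1/3 stops narrower (darker).
Shutter speed: 0.6 → 0.8 → 1 → 1.3 → 1.6 → 2 → 2.5 → 3.2 → 4 → 5 — 3 stops slower (brighter).
ISO: 64 → 80 → 100 → 125 → 160 → 200 → 250 → 320 — 2 1/3 stops raised (brighter).
Net: −1 1/3 +3 +2 1/3 = +4 stops.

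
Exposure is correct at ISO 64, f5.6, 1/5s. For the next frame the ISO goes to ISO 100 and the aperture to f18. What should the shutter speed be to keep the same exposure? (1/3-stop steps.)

ISO: 64 → 80 → 100 — 2/3 stop raised (brighter).
Aperture: f/5.6 → f/6.3 → f/7.1 → f/8 → f/9 → f/10 → f/11 → f/13 → f/14 → f/16 → f/18 — 3 1/3 stops stopped down (darker).
Net change so far: 2 2/3 stops darker. Offset with the shutter speed: 1/5 → 1/4 → 0.3 → 0.4 → 0.5 → 0.6 → 0.8 → 1 → 1.3.

1.3 s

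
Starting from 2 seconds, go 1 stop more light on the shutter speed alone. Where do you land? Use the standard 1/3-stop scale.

Shutter speed: 2 → 2.5 → 3.2 → 4 — 1 stop slower (brighter).

4 s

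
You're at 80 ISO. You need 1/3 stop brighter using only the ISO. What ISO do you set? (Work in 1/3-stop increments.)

ISO: 80 → 100 — 1/3 stop raised (brighter).

ISO 100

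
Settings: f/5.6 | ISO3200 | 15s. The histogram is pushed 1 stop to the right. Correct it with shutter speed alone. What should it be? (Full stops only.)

Overexposed by 1 stop → need 1 stop darker.
Shutter speed: 15 → 8.

8 s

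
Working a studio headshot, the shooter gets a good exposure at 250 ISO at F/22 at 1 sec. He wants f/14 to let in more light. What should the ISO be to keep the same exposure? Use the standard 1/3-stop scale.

Aperture: f/22 → f/20 → f/18 → f/16 → f/14 — 1 1/3 stops opened up (brighter).
Need 1 1/3 stops darker from the ISO: 250 → 200 → 160 → 125 → 100.

ISO 100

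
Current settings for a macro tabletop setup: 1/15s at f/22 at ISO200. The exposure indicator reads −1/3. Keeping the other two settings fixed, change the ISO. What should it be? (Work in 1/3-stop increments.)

ISO 250

Underexposed by 1/3 stop → need 1/3 stop brighter.
ISO: 200 → 250.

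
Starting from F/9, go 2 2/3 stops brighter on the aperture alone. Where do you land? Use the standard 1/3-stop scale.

f/3.5

Aperture: f/9 → f/8 → f/7.1 → f/6.3 → f/5.6 → f/5 → f/4.5 → f/4 → f/3.5 — 2 2/3 stops larger aperture (brighter).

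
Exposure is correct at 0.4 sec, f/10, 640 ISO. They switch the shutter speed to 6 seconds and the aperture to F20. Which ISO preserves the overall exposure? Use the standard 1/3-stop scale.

ISO 160

Shutter speed: 0.4 → 0.5 → 0.6 → 0.8 → 1 → 1.3 → 1.6 → 2 → 2.5 → 3.2 → 4 → 5 → 6 — 4 stops slower (brighter).
Aperture: f/10 → f/11 → f/13 → f/14 → f/16 → f/18 → f/20 — 2 stops smaller aperture (darker).
Net change so far: 2 stops brighter. Offset with the ISO: 640 → 500 → 400 → 320 → 250 → 200 → 160.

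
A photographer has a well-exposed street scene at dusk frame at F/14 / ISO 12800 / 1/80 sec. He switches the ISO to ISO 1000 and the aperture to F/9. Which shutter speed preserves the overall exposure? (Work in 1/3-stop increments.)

1/15s

ISO: 12800 → 10000 → 8000 → 6400 → 5000 → 4000 → 3200 → 2500 → 2000 → 1600 → 1250 → 1000 — 3 2/3 stops dropped (darker).
Aperture: f/14 → f/13 → f/11 → f/10 → f/9 — 1 1/3 stops opened up (brighter).
Net change so far: 2 1/3 stops darker. Offset with the shutter speed: 1/80 → 1/60 → 1/50 → 1/40 → 1/30 → 1/25 → 1/20 → 1/15.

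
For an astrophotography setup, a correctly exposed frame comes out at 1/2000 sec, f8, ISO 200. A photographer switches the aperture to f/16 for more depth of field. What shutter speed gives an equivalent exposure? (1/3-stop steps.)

1/500s

Aperture: f/8 → f/9 → f/10 → f/11 → f/13 → f/14 → f/16 — 2 stops narrower (darker).
Need 2 stops brighter from the shutter speed: 1/2000 → 1/1600 → 1/1250 → 1/1000 → 1/800 → 1/640 → 1/500.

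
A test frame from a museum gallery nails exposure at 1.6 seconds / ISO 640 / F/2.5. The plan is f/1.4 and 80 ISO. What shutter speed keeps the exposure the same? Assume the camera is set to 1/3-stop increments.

4 s

Aperture: f/2.5 → f/2.2 → f/2 → f/1.8 → f/1.6 → f/1.4 — 1 2/3 stops larger aperture (brighter).
ISO: 640 → 500 → 400 → 320 → 250 → 200 → 160 → 125 → 100 → 80 — 3 stops dropped (darker).
Net change so far: 1 1/3 stops darker. Offset with the shutter speed: 1.6 → 2 → 2.5 → 3.2 → 4.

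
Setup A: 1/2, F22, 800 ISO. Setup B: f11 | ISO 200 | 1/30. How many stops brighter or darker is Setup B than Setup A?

Aperture: f/22 → f/16 → f/11 — 2 stops wider (brighter).
Shutter speed: 1/2 → 1/4 → 1/8 → 1/15 → 1/30 — 4 stops shorter (darker).
ISO: 800 → 400 → 200 — 2 stops lower (darker).
Net: +2 −4 −2 = −4 stops.

4 stops darker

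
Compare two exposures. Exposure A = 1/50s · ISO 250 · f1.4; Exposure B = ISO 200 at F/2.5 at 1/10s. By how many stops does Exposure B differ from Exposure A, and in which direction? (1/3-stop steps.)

1/3 stop brighter

Aperture: f/1.4 → f/1.6 → f/1.8 → f/2 → f/2.2 → f/2.5 — 1 2/3 stops stopped down (darker).
Shutter speed: 1/50 → 1/40 → 1/30 → 1/25 → 1/20 → 1/15 → 1/13 → 1/10 — 2 1/3 stops longer (brighter).
ISO: 250 → 200 — 1/3 stop lower (darker).
Net: −1 2/3 +2 1/3 −1/3 = +1/3 stops.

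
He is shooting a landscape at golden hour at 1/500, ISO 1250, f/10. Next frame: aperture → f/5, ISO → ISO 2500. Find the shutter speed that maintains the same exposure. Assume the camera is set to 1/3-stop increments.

1/4000s

Aperture: f/10 → f/9 → f/8 → f/7.1 → f/6.3 → f/5.6 → f/5 — 2 stops wider (brighter).
ISO: 1250 → 1600 → 2000 → 2500 — 1 stop higher (brighter).
Net change so far: 3 stops brighter. Offset with the shutter speed: 1/500 → 1/640 → 1/800 → 1/1000 → 1/1250 → 1/1600 → 1/2000 → 1/2500 → 1/3200 → 1/4000.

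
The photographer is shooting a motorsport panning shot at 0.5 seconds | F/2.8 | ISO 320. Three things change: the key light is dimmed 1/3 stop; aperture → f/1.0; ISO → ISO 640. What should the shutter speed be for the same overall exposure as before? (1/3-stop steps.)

Scene light: 1/3 stop darker.
Aperture: f/2.8 → f/2.5 → f/2.2 → f/2 → f/1.8 → f/1.6 → f/1.4 → f/1.2 → f/1.1 → f/1.0 — 3 stops wider (brighter).
ISO: 320 → 400 → 500 → 640 — 1 stop higher (brighter).
Net so far: 3 2/3 stops brighter. Shutter speed: 0.5 → 0.4 → 0.3 → 1/4 → 1/5 → 1/6 → 1/8 → 1/10 → 1/13 → 1/15 → 1/20 → 1/25.

1/25s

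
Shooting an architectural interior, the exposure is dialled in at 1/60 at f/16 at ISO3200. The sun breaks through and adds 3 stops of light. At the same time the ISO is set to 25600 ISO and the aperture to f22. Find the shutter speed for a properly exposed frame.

1/2000s

Scene light: 3 stops brighter.
ISO: 3200 → 6400 → 12800 → 25600 — 3 stops higher (brighter).
Aperture: f/16 → f/22 — 1 stop stopped down (darker).
Net so far: 5 stops brighter. Shutter speed: 1/60 → 1/125 → 1/250 → 1/500 → 1/1000 → 1/2000.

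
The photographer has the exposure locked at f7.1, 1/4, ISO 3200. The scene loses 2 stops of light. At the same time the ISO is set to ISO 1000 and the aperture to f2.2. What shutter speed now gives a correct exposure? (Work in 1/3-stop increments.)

0.3 s

Scene light: 2 stops darker.
ISO: 3200 → 2500 → 2000 → 1600 → 1250 → 1000 — 1 2/3 stops lower (darker).
Aperture: f/7.1 → f/6.3 → f/5.6 → f/5 → f/4.5 → f/4 → f/3.5 → f/3.2 → f/2.8 → f/2.5 → f/2.2 — 3 1/3 stops opened up (brighter).
Net so far: 1/3 stop darker. Shutter speed: 1/4 → 0.3.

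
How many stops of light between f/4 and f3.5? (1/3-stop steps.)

1/3 stop

f/4 → f/3.5 — count the steps: 1 third-stops = 1/3 stop.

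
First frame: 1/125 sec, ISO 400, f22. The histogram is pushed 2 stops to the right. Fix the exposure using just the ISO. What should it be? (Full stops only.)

ISO 100

Overexposed by 2 stops → need 2 stops darker.
ISO: 400 → 200 → 100.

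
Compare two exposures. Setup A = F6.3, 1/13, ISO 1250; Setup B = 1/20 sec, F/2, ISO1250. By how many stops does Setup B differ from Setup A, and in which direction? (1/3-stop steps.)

2 2/3 stops brighter

Aperture: f/6.3 → f/5.6 → f/5 → f/4.5 → f/4 → f/3.5 → f/3.2 → f/2.8 → f/2.5 → f/2.2 → f/2 — 3 1/3 stops larger aperture (brighter).
Shutter speed: 1/13 → 1/15 → 1/20 — 2/3 stop faster (darker).
ISO: unchanged.
Net: +3 1/3 −2/3 = +2 2/3 stops.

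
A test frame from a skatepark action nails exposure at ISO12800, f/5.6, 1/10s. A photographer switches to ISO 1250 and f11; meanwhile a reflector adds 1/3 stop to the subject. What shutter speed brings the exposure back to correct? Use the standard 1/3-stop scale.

3.2 s

Scene light: 1/3 stop brighter.
ISO: 12800 → 10000 → 8000 → 6400 → 5000 → 4000 → 3200 → 2500 → 2000 → 1600 → 1250 — 3 1/3 stops dropped (darker).
Aperture: f/5.6 → f/6.3 → f/7.1 → f/8 → f/9 → f/10 → f/11 — 2 stops stopped down (darker).
Net so far: 5 stops darker. Shutter speed: 1/10 → 1/8 → 1/6 → 1/5 → 1/4 → 0.3 → 0.4 → 0.5 → 0.6 → 0.8 → 1 → 1.3 → 1.6 → 2 → 2.5 → 3.2.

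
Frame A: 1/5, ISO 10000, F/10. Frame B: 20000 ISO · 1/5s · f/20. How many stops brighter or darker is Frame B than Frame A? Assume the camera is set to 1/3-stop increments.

Aperture: f/10 → f/11 → f/13 → f/14 → f/16 → f/18 → f/20 — 2 stops stopped down (darker).
Shutter speed: unchanged.
ISO: 10000 → 12800 → 16000 → 20000 — 1 stop higher (brighter).
Net: −2 +1 = −1 stop.

1 stop darker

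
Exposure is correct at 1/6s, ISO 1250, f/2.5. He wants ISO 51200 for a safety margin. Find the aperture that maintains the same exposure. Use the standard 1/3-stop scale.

f/16

ISO: 1250 → 1600 → 2000 → 2500 → 3200 → 4000 → 5000 → 6400 → 8000 → 10000 → 12800 → 16000 → 20000 → 25600 → 32000 → 40000 → 51200 — 5 1/3 stops higher (brighter).
Need 5 1/3 stops darker from the aperture: f/2.5 → f/2.8 → f/3.2 → f/3.5 → f/4 → f/4.5 → f/5 → f/5.6 → f/6.3 → f/7.1 → f/8 → f/9 → f/10 → f/11 → f/13 → f/14 → f/16.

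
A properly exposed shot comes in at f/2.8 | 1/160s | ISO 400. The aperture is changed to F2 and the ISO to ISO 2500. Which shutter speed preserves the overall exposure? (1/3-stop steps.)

1/2000s

Aperture: f/2.8 → f/2.5 → f/2.2 → f/2 — 1 stop wider (brighter).
ISO: 400 → 500 → 640 → 800 → 1000 → 1250 → 1600 → 2000 → 2500 — 2 2/3 stops higher (brighter).
Net change so far: 3 2/3 stops brighter. Offset with the shutter speed: 1/160 → 1/200 → 1/250 → 1/320 → 1/400 → 1/500 → 1/640 → 1/800 → 1/1000 → 1/1250 → 1/1600 → 1/2000.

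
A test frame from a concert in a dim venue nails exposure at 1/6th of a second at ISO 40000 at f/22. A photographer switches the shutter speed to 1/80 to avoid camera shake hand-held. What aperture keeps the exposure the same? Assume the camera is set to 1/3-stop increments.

Shutter speed: 1/6 → 1/8 → 1/10 → 1/13 → 1/15 → 1/20 → 1/25 → 1/30 → 1/40 → 1/50 → 1/60 → 1/80 — 3 2/3 stops shorter (darker).
Need 3 2/3 stops brighter from the aperture: f/22 → f/20 → f/18 → f/16 → f/14 → f/13 → f/11 → f/10 → f/9 → f/8 → f/7.1 → f/6.3.

f/6.3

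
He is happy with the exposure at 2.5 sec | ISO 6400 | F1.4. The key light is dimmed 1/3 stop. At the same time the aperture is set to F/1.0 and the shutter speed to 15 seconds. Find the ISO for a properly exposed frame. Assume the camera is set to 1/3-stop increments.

Scene light: 1/3 stop darker.
Aperture: f/1.4 → f/1.2 → f/1.1 → f/1.0 — 1 stop wider (brighter).
Shutter speed: 2.5 → 3.2 → 4 → 5 → 6 → 8 → 10 → 13 → 15 — 2 2/3 stops longer (brighter).
Net so far: 3 1/3 stops brighter. ISO: 6400 → 5000 → 4000 → 3200 → 2500 → 2000 → 1600 → 1250 → 1000 → 800 → 640.

ISO 640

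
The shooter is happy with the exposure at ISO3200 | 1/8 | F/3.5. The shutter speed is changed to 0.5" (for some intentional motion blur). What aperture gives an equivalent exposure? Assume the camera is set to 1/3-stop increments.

Shutter speed: 1/8 → 1/6 → 1/5 → 1/4 → 0.3 → 0.4 → 0.5 — 2 stops longer (brighter).
Need 2 stops darker from the aperture: f/3.5 → f/4 → f/4.5 → f/5 → f/5.6 → f/6.3 → f/7.1.

f/7.1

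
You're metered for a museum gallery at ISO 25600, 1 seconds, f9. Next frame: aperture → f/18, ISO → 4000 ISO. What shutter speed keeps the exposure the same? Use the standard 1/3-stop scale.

Aperture: f/9 → f/10 → f/11 → f/13 → f/14 → f/16 → f/18 — 2 stops narrower (darker).
ISO: 25600 → 20000 → 16000 → 12800 → 10000 → 8000 → 6400 → 5000 → 4000 — 2 2/3 stops lower (darker).
Net change so far: 4 2/3 stops darker. Offset with the shutter speed: 1 → 1.3 → 1.6 → 2 → 2.5 → 3.2 → 4 → 5 → 6 → 8 → 10 → 13 → 15 → 20 → 25.

25 s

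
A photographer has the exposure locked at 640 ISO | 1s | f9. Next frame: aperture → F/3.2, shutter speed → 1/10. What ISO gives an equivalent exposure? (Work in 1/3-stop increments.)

ISO 800

Aperture: f/9 → f/8 → f/7.1 → f/6.3 → f/5.6 → f/5 → f/4.5 → f/4 → f/3.5 → f/3.2 — 3 stops wider (brighter).
Shutter speed: 1 → 0.8 → 0.6 → 0.5 → 0.4 → 0.3 → 1/4 → 1/5 → 1/6 → 1/8 → 1/10 — 3 1/3 stops shorter (darker).
Net change so far: 1/3 stop darker. Offset with the ISO: 640 → 800.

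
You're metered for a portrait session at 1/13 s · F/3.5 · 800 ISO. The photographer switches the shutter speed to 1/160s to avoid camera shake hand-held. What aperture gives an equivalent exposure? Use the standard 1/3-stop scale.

Shutter speed: 1/13 → 1/15 → 1/20 → 1/25 → 1/30 → 1/40 → 1/50 → 1/60 → 1/80 → 1/100 → 1/125 → 1/160 — 3 2/3 stops faster (darker).
Need 3 2/3 stops brighter from the aperture: f/3.5 → f/3.2 → f/2.8 → f/2.5 → f/2.2 → f/2 → f/1.8 → f/1.6 → f/1.4 → f/1.2 → f/1.1 → f/1.0.

f/1.0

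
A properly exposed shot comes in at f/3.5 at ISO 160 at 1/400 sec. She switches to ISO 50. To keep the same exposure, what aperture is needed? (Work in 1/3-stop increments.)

f/2

ISO: 160 → 125 → 100 → 80 → 64 → 50 — 1 2/3 stops lower (darker).
Need 1 2/3 stops brighter from the aperture: f/3.5 → f/3.2 → f/2.8 → f/2.5 → f/2.2 → f/2.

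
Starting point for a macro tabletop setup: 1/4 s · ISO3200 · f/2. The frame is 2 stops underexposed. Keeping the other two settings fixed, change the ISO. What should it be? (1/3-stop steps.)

ISO 12800

Underexposed by 2 stops → need 2 stops brighter.
ISO: 3200 → 4000 → 5000 → 6400 → 8000 → 10000 → 12800.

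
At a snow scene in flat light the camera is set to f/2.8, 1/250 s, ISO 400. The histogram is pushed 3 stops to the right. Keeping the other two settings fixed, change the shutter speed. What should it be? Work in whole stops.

Overexposed by 3 stops → need 3 stops darker.
Shutter speed: 1/250 → 1/500 → 1/1000 → 1/2000.

1/2000s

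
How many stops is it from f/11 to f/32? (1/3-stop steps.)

f/11 → f/13 → f/14 → f/16 → f/18 → f/20 → f/22 → f/25 → f/29 → f/32 — count the steps: 9 third-stops = 3 stops.

3 stops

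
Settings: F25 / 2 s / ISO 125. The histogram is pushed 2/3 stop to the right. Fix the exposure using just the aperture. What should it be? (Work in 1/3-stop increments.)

Overexposed by 2/3 stop → need 2/3 stop darker.
Aperture: f/25 → f/29 → f/32.

f/32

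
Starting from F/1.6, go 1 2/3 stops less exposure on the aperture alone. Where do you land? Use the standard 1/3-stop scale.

Aperture: f/1.6 → f/1.8 → f/2 → f/2.2 → f/2.5 → f/2.8 — 1 2/3 stops smaller aperture (darker).

f/2.8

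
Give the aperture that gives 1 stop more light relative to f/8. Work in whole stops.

f/5.6

Aperture: f/8 → f/5.6 — 1 stop wider (brighter).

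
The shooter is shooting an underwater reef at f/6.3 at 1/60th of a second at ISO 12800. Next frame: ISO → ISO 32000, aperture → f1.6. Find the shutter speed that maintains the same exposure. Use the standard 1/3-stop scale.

1/2500s

ISO: 12800 → 16000 → 20000 → 25600 → 32000 — 1 1/3 stops higher (brighter).
Aperture: f/6.3 → f/5.6 → f/5 → f/4.5 → f/4 → f/3.5 → f/3.2 → f/2.8 → f/2.5 → f/2.2 → f/2 → f/1.8 → f/1.6 — 4 stops wider (brighter).
Net change so far: 5 1/3 stops brighter. Offset with the shutter speed: 1/60 → 1/80 → 1/100 → 1/125 → 1/160 → 1/200 → 1/250 → 1/320 → 1/400 → 1/500 → 1/640 → 1/800 → 1/1000 → 1/1250 → 1/1600 → 1/2000 → 1/2500.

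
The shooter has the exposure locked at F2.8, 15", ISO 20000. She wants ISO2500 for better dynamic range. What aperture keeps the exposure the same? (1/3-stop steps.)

ISO: 20000 → 16000 → 12800 → 10000 → 8000 → 6400 → 5000 → 4000 → 3200 → 2500 — 3 stops lower (darker).
Need 3 stops brighter from the aperture: f/2.8 → f/2.5 → f/2.2 → f/2 → f/1.8 → f/1.6 → f/1.4 → f/1.2 → f/1.1 → f/1.0.

f/1.0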